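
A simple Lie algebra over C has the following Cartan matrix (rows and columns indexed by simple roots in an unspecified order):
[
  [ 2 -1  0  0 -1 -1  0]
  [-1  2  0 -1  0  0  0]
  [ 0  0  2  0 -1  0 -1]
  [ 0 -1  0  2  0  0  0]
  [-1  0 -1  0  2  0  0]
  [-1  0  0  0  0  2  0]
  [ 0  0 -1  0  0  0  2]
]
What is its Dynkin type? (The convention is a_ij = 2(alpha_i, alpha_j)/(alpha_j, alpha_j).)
The matrix has rank 7 with 2's on the diagonal. Reading the off-diagonal entries as Dynkin edges (a single edge where a_ij = a_ji = -1; a double or triple edge where a_ij * a_ji = 2 or 3), the diagram is a chain of 6 nodes with one extra node attached to the third node from one end (E_7). One simple-root ordering that puts it in standard form is (alpha_4, alpha_6, alpha_2, alpha_1, alpha_5, alpha_3, alpha_7). So the algebra is type E_7.

E_7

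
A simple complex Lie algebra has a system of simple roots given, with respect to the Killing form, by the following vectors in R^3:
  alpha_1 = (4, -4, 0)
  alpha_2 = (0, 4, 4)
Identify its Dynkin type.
A_2 (sl(3))

Compute the Cartan integers a_ij = 2(alpha_i, alpha_j)/(alpha_j, alpha_j); the resulting 2x2 Cartan matrix is
[[2, -1], [-1, 2]].
All simple roots have the same length, so the diagram is simply laced. The associated Dynkin diagram is a chain of 2 nodes with single edges (A_2), so the type is A_2 (the algebra sl(3)).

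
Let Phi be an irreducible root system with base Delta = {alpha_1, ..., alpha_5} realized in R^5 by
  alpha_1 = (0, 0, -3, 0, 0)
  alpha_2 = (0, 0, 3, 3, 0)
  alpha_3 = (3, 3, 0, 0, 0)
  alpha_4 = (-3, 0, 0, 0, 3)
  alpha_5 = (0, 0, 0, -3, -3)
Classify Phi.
B5

Compute the Cartan integers a_ij = 2(alpha_i, alpha_j)/(alpha_j, alpha_j); the resulting 5x5 Cartan matrix is
[[2, -1, 0, 0, 0], [-2, 2, 0, 0, -1], [0, 0, 2, -1, 0], [0, 0, -1, 2, -1], [0, -1, 0, -1, 2]].
The roots have two lengths (squared-length ratio 2:1); the short ones are alpha_{1}. The associated Dynkin diagram is a chain of 5 nodes with a double edge at one end; the terminal node there is the unique short simple root (B_5), so the type is B_5 (the algebra so(11)).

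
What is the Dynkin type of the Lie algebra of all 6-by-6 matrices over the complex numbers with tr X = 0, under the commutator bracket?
type A_5

This is sl(6), which has dimension 6^2 - 1 = 35 and rank 6 - 1 = 5 (a Cartan subalgebra is the diagonal traceless matrices). In the classification of classical Lie algebras, the special linear algebra sl(n+1) has type A_n; here n = 5, so the Dynkin diagram is a chain of 5 nodes with single edges (A_5). Hence the type is A_5.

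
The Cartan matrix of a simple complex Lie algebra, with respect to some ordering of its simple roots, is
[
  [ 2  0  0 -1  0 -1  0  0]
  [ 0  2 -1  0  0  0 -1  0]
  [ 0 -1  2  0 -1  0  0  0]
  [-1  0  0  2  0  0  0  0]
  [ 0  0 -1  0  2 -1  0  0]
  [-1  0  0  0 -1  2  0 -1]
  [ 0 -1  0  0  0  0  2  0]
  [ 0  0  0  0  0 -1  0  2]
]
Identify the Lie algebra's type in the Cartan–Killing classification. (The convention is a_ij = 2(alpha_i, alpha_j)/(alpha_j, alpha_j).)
E_8

The matrix has rank 8 with 2's on the diagonal. Reading the off-diagonal entries as Dynkin edges (a single edge where a_ij = a_ji = -1; a double or triple edge where a_ij * a_ji = 2 or 3), the diagram is a chain of 7 nodes with one extra node attached to the third node from one end (E_8). One simple-root ordering that puts it in standard form is (alpha_4, alpha_8, alpha_1, alpha_6, alpha_5, alpha_3, alpha_2, alpha_7). So the algebra is type E_8.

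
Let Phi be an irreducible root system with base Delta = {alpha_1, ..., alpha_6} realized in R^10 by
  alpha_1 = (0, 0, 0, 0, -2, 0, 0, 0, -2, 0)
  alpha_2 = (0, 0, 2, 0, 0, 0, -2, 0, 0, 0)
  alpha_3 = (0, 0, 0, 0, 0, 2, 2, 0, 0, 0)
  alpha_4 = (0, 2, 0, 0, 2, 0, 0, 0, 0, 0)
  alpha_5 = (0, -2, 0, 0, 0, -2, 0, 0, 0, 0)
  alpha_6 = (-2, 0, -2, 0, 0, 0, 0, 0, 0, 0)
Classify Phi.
A_6 (sl(7))

Compute the Cartan integers a_ij = 2(alpha_i, alpha_j)/(alpha_j, alpha_j); the resulting 6x6 Cartan matrix is
[[2, 0, 0, -1, 0, 0], [0, 2, -1, 0, 0, -1], [0, -1, 2, 0, -1, 0], [-1, 0, 0, 2, -1, 0], [0, 0, -1, -1, 2, 0], [0, -1, 0, 0, 0, 2]].
All simple roots have the same length, so the diagram is simply laced. The associated Dynkin diagram is a chain of 6 nodes with single edges (A_6), so the type is A_6 (the algebra sl(7)).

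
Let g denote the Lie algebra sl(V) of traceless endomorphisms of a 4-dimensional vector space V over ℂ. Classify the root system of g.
type A_3

This is sl(4), which has dimension 4^2 - 1 = 15 and rank 4 - 1 = 3 (a Cartan subalgebra is the diagonal traceless matrices). In the classification of classical Lie algebras, the special linear algebra sl(n+1) has type A_n; here n = 3, so the Dynkin diagram is a chain of 3 nodes with single edges (A_3). Hence the type is A_3.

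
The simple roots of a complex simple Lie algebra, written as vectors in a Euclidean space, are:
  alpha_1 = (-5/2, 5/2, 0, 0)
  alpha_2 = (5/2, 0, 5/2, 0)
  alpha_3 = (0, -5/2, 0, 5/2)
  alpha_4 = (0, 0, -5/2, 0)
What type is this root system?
Compute the Cartan integers a_ij = 2(alpha_i, alpha_j)/(alpha_j, alpha_j); the resulting 4x4 Cartan matrix is
[[2, -1, -1, 0], [-1, 2, 0, -2], [-1, 0, 2, 0], [0, -1, 0, 2]].
The roots have two lengths (squared-length ratio 2:1); the short ones are alpha_{4}. The associated Dynkin diagram is a chain of 4 nodes with a double edge at one end; the terminal node there is the unique short simple root (B_4), so the type is B_4 (the algebra so(9)).

B_4 (so(9))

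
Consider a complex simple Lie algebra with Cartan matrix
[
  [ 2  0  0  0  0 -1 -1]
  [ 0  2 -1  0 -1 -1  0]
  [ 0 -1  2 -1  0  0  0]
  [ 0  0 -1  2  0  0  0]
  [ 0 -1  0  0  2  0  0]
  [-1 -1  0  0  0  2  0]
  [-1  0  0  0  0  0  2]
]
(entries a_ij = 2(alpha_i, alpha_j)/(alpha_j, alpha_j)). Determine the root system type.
E_7

The matrix has rank 7 with 2's on the diagonal. Reading the off-diagonal entries as Dynkin edges (a single edge where a_ij = a_ji = -1; a double or triple edge where a_ij * a_ji = 2 or 3), the diagram is a chain of 6 nodes with one extra node attached to the third node from one end (E_7). One simple-root ordering that puts it in standard form is (alpha_4, alpha_5, alpha_3, alpha_2, alpha_6, alpha_1, alpha_7). So the algebra is type E_7.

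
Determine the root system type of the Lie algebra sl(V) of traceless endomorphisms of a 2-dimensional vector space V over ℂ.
type A_1

This is sl(2), which has dimension 2^2 - 1 = 3 and rank 2 - 1 = 1 (a Cartan subalgebra is the diagonal traceless matrices). In the classification of classical Lie algebras, the special linear algebra sl(n+1) has type A_n; here n = 1, so the Dynkin diagram is a chain of 1 nodes with single edges (A_1). Hence the type is A_1.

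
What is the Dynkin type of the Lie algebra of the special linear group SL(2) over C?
This is sl(2), which has dimension 2^2 - 1 = 3 and rank 2 - 1 = 1 (a Cartan subalgebra is the diagonal traceless matrices). In the classification of classical Lie algebras, the special linear algebra sl(n+1) has type A_n; here n = 1, so the Dynkin diagram is a chain of 1 nodes with single edges (A_1). Hence the type is A_1.

A1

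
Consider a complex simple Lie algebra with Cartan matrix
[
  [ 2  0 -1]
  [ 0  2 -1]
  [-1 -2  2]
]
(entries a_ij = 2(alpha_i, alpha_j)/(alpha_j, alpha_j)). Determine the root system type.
B3

The matrix has rank 3 with 2's on the diagonal. Reading the off-diagonal entries as Dynkin edges (a single edge where a_ij = a_ji = -1; a double or triple edge where a_ij * a_ji = 2 or 3), the diagram is a chain of 3 nodes with a double edge at one end; the terminal node there is the unique short simple root (B_3). One simple-root ordering that puts it in standard form is (alpha_1, alpha_3, alpha_2). So the algebra is type B_3, i.e. so(7).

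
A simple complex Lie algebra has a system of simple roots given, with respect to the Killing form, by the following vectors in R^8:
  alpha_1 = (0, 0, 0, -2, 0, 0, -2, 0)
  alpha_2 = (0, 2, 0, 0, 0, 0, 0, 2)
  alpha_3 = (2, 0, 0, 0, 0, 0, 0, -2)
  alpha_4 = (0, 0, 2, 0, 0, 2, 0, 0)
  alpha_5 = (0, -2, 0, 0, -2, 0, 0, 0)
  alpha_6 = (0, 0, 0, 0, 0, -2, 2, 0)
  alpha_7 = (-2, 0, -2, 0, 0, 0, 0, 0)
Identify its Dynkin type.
A7

Compute the Cartan integers a_ij = 2(alpha_i, alpha_j)/(alpha_j, alpha_j); the resulting 7x7 Cartan matrix is
[[2, 0, 0, 0, 0, -1, 0], [0, 2, -1, 0, -1, 0, 0], [0, -1, 2, 0, 0, 0, -1], [0, 0, 0, 2, 0, -1, -1], [0, -1, 0, 0, 2, 0, 0], [-1, 0, 0, -1, 0, 2, 0], [0, 0, -1, -1, 0, 0, 2]].
All simple roots have the same length, so the diagram is simply laced. The associated Dynkin diagram is a chain of 7 nodes with single edges (A_7), so the type is A_7 (the algebra sl(8)).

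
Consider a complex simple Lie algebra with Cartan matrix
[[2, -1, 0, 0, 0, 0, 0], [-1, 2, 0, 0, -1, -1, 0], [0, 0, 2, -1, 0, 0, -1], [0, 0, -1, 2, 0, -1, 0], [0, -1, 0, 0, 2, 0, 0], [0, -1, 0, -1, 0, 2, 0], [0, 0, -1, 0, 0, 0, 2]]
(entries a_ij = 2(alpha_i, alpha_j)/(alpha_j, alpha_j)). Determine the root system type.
D7

The matrix has rank 7 with 2's on the diagonal. Reading the off-diagonal entries as Dynkin edges (a single edge where a_ij = a_ji = -1; a double or triple edge where a_ij * a_ji = 2 or 3), the diagram is a chain of 5 nodes with a fork of two nodes at one end (D_7). One simple-root ordering that puts it in standard form is (alpha_7, alpha_3, alpha_4, alpha_6, alpha_2, alpha_5, alpha_1). So the algebra is type D_7, i.e. so(14).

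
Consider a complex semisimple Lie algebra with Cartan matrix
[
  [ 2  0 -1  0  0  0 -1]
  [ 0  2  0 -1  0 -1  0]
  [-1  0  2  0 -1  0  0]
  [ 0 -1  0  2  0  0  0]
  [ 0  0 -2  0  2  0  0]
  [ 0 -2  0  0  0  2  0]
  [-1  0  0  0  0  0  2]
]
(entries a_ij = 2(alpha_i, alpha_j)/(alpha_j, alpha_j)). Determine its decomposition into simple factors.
The diagram associated to this matrix has two connected components: the simple roots {alpha_2, alpha_4, alpha_6} form a chain of 3 nodes with a double edge at one end; the terminal node there is the unique long simple root (C_3), and {alpha_1, alpha_3, alpha_5, alpha_7} form a chain of 4 nodes with a double edge at one end; the terminal node there is the unique long simple root (C_4). A semisimple Lie algebra decomposes uniquely as the direct sum of simple ideals, one per connected component of its Dynkin diagram, so g ≅ C_3 ⊕ C_4 (dimension 21 + 36 = 57).

C_3 (sp(6)) + C_4 (sp(8))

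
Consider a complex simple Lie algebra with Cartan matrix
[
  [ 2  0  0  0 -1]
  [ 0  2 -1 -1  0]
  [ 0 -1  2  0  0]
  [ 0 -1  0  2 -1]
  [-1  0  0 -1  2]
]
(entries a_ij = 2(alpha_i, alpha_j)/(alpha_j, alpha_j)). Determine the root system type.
The matrix has rank 5 with 2's on the diagonal. Reading the off-diagonal entries as Dynkin edges (a single edge where a_ij = a_ji = -1; a double or triple edge where a_ij * a_ji = 2 or 3), the diagram is a chain of 5 nodes with single edges (A_5). One simple-root ordering that puts it in standard form is (alpha_1, alpha_5, alpha_4, alpha_2, alpha_3). So the algebra is type A_5, i.e. sl(6).

A_5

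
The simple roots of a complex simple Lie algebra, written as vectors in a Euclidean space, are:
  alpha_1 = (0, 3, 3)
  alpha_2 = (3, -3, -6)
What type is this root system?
Compute the Cartan integers a_ij = 2(alpha_i, alpha_j)/(alpha_j, alpha_j); the resulting 2x2 Cartan matrix is
[[2, -1], [-3, 2]].
The roots have two lengths (squared-length ratio 3:1); the short ones are alpha_{1}. The associated Dynkin diagram is two nodes joined by a triple edge (G_2), so the type is G_2.

G_2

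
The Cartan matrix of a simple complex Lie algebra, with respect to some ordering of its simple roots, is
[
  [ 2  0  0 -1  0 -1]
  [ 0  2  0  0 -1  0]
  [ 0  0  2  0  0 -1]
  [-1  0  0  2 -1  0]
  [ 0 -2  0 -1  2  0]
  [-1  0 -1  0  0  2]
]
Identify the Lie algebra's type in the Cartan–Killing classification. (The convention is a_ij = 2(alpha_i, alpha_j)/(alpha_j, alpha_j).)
B6

The matrix has rank 6 with 2's on the diagonal. Reading the off-diagonal entries as Dynkin edges (a single edge where a_ij = a_ji = -1; a double or triple edge where a_ij * a_ji = 2 or 3), the diagram is a chain of 6 nodes with a double edge at one end; the terminal node there is the unique short simple root (B_6). One simple-root ordering that puts it in standard form is (alpha_3, alpha_6, alpha_1, alpha_4, alpha_5, alpha_2). So the algebra is type B_6, i.e. so(13).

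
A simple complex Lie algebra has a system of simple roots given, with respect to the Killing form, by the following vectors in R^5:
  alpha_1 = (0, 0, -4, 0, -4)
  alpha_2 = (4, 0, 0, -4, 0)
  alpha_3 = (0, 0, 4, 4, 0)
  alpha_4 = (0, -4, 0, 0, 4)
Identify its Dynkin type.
A_4

Compute the Cartan integers a_ij = 2(alpha_i, alpha_j)/(alpha_j, alpha_j); the resulting 4x4 Cartan matrix is
[[2, 0, -1, -1], [0, 2, -1, 0], [-1, -1, 2, 0], [-1, 0, 0, 2]].
All simple roots have the same length, so the diagram is simply laced. The associated Dynkin diagram is a chain of 4 nodes with single edges (A_4), so the type is A_4 (the algebra sl(5)).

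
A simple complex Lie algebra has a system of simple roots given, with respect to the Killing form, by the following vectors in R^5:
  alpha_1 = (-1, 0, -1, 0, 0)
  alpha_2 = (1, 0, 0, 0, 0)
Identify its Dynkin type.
Compute the Cartan integers a_ij = 2(alpha_i, alpha_j)/(alpha_j, alpha_j); the resulting 2x2 Cartan matrix is
[[2, -2], [-1, 2]].
The roots have two lengths (squared-length ratio 2:1); the short ones are alpha_{2}. The associated Dynkin diagram is a chain of 2 nodes with a double edge at one end; the terminal node there is the unique short simple root (B_2), so the type is B_2 (the algebra so(5)).

B_2 (so(5))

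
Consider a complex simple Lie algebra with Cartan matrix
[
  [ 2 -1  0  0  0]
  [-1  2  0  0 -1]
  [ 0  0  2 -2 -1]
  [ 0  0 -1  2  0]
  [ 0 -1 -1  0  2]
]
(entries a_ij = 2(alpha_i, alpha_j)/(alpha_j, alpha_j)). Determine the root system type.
The matrix has rank 5 with 2's on the diagonal. Reading the off-diagonal entries as Dynkin edges (a single edge where a_ij = a_ji = -1; a double or triple edge where a_ij * a_ji = 2 or 3), the diagram is a chain of 5 nodes with a double edge at one end; the terminal node there is the unique short simple root (B_5). One simple-root ordering that puts it in standard form is (alpha_1, alpha_2, alpha_5, alpha_3, alpha_4). So the algebra is type B_5, i.e. so(11).

B_5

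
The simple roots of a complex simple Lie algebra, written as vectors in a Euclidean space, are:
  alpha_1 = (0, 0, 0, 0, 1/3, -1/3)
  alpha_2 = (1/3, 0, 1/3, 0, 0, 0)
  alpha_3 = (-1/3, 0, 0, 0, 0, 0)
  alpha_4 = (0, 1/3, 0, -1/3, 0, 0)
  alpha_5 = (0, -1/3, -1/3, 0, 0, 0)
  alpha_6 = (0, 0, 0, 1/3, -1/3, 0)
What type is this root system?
B_6

Compute the Cartan integers a_ij = 2(alpha_i, alpha_j)/(alpha_j, alpha_j); the resulting 6x6 Cartan matrix is
[[2, 0, 0, 0, 0, -1], [0, 2, -2, 0, -1, 0], [0, -1, 2, 0, 0, 0], [0, 0, 0, 2, -1, -1], [0, -1, 0, -1, 2, 0], [-1, 0, 0, -1, 0, 2]].
The roots have two lengths (squared-length ratio 2:1); the short ones are alpha_{3}. The associated Dynkin diagram is a chain of 6 nodes with a double edge at one end; the terminal node there is the unique short simple root (B_6), so the type is B_6 (the algebra so(13)).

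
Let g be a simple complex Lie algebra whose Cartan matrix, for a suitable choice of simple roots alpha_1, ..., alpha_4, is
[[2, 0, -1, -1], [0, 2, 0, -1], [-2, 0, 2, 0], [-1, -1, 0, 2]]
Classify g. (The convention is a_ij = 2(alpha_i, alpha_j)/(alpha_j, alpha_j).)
C4

The matrix has rank 4 with 2's on the diagonal. Reading the off-diagonal entries as Dynkin edges (a single edge where a_ij = a_ji = -1; a double or triple edge where a_ij * a_ji = 2 or 3), the diagram is a chain of 4 nodes with a double edge at one end; the terminal node there is the unique long simple root (C_4). One simple-root ordering that puts it in standard form is (alpha_2, alpha_4, alpha_1, alpha_3). So the algebra is type C_4, i.e. sp(8).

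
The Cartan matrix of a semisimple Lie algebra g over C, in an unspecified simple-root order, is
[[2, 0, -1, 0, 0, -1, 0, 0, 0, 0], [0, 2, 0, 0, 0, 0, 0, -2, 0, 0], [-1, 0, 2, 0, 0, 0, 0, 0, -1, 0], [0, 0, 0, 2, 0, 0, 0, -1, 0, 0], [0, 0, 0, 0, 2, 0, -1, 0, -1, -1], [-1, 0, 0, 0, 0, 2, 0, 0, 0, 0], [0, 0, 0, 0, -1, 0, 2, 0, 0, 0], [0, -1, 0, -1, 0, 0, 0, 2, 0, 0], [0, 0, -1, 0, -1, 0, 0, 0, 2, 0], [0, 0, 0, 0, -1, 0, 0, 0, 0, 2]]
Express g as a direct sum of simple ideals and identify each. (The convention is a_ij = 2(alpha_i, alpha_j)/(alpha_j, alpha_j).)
C_3 (sp(6)) ⊕ D_7 (so(14))

The diagram associated to this matrix has two connected components: the simple roots {alpha_2, alpha_4, alpha_8} form a chain of 3 nodes with a double edge at one end; the terminal node there is the unique long simple root (C_3), and {alpha_1, alpha_3, alpha_5, alpha_6, alpha_7, alpha_9, alpha_10} form a chain of 5 nodes with a fork of two nodes at one end (D_7). A semisimple Lie algebra decomposes uniquely as the direct sum of simple ideals, one per connected component of its Dynkin diagram, so g ≅ C_3 ⊕ D_7 (dimension 21 + 91 = 112).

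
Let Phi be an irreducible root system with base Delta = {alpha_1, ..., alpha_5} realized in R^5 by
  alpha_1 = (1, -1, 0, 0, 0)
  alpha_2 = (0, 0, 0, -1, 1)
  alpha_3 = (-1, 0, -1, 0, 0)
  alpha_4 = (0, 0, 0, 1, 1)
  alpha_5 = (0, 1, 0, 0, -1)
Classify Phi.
type D_5

Compute the Cartan integers a_ij = 2(alpha_i, alpha_j)/(alpha_j, alpha_j); the resulting 5x5 Cartan matrix is
[[2, 0, -1, 0, -1], [0, 2, 0, 0, -1], [-1, 0, 2, 0, 0], [0, 0, 0, 2, -1], [-1, -1, 0, -1, 2]].
All simple roots have the same length, so the diagram is simply laced. The associated Dynkin diagram is a chain of 3 nodes with a fork of two nodes at one end (D_5), so the type is D_5 (the algebra so(10)).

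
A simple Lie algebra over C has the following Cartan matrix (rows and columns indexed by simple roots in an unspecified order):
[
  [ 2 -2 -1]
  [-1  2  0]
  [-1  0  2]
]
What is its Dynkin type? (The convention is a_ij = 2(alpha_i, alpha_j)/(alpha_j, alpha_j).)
B_3 (so(7))

The matrix has rank 3 with 2's on the diagonal. Reading the off-diagonal entries as Dynkin edges (a single edge where a_ij = a_ji = -1; a double or triple edge where a_ij * a_ji = 2 or 3), the diagram is a chain of 3 nodes with a double edge at one end; the terminal node there is the unique short simple root (B_3). One simple-root ordering that puts it in standard form is (alpha_3, alpha_1, alpha_2). So the algebra is type B_3, i.e. so(7).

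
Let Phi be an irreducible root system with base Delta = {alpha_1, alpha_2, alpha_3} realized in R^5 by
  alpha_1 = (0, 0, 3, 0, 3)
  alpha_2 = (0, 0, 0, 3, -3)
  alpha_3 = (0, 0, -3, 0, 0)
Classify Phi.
Compute the Cartan integers a_ij = 2(alpha_i, alpha_j)/(alpha_j, alpha_j); the resulting 3x3 Cartan matrix is
[[2, -1, -2], [-1, 2, 0], [-1, 0, 2]].
The roots have two lengths (squared-length ratio 2:1); the short ones are alpha_{3}. The associated Dynkin diagram is a chain of 3 nodes with a double edge at one end; the terminal node there is the unique short simple root (B_3), so the type is B_3 (the algebra so(7)).

type B_3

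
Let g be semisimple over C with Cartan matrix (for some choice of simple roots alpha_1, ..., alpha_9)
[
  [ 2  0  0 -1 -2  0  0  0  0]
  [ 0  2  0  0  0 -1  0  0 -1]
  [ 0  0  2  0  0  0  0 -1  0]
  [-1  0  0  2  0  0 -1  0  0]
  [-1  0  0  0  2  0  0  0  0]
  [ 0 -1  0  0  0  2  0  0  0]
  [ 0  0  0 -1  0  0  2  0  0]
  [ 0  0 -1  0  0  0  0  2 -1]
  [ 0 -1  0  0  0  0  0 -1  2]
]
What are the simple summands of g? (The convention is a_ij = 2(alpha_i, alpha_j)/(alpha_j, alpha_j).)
The diagram associated to this matrix has two connected components: the simple roots {alpha_2, alpha_3, alpha_6, alpha_8, alpha_9} form a chain of 5 nodes with single edges (A_5), and {alpha_1, alpha_4, alpha_5, alpha_7} form a chain of 4 nodes with a double edge at one end; the terminal node there is the unique short simple root (B_4). A semisimple Lie algebra decomposes uniquely as the direct sum of simple ideals, one per connected component of its Dynkin diagram, so g ≅ A_5 ⊕ B_4 (dimension 35 + 36 = 71).

A_5 + B_4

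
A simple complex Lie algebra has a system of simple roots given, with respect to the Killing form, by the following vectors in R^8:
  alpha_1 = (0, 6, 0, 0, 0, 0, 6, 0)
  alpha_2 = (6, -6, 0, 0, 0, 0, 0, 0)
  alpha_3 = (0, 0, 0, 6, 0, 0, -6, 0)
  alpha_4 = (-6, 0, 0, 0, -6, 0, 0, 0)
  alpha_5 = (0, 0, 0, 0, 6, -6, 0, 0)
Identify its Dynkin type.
Compute the Cartan integers a_ij = 2(alpha_i, alpha_j)/(alpha_j, alpha_j); the resulting 5x5 Cartan matrix is
[[2, -1, -1, 0, 0], [-1, 2, 0, -1, 0], [-1, 0, 2, 0, 0], [0, -1, 0, 2, -1], [0, 0, 0, -1, 2]].
All simple roots have the same length, so the diagram is simply laced. The associated Dynkin diagram is a chain of 5 nodes with single edges (A_5), so the type is A_5 (the algebra sl(6)).

A5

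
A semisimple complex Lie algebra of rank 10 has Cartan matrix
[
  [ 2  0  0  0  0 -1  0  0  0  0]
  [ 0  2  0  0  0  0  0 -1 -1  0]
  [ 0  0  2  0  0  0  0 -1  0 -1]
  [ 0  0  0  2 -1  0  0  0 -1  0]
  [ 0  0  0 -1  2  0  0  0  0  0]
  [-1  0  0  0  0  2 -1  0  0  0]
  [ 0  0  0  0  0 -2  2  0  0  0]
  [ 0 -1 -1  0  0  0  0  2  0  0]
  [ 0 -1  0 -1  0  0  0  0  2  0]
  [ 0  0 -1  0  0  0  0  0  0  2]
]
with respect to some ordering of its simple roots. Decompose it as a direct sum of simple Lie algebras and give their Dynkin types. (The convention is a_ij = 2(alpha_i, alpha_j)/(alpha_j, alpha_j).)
The diagram associated to this matrix has two connected components: the simple roots {alpha_2, alpha_3, alpha_4, alpha_5, alpha_8, alpha_9, alpha_10} form a chain of 7 nodes with single edges (A_7), and {alpha_1, alpha_6, alpha_7} form a chain of 3 nodes with a double edge at one end; the terminal node there is the unique long simple root (C_3). A semisimple Lie algebra decomposes uniquely as the direct sum of simple ideals, one per connected component of its Dynkin diagram, so g ≅ A_7 ⊕ C_3 (dimension 63 + 21 = 84).

A_7 ⊕ C_3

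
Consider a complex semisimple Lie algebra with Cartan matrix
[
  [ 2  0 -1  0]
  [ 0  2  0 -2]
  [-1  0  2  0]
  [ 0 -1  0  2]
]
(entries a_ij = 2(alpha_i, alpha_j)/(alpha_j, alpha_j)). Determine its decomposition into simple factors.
A_2 ⊕ B_2

The diagram associated to this matrix has two connected components: the simple roots {alpha_1, alpha_3} form a chain of 2 nodes with single edges (A_2), and {alpha_2, alpha_4} form a chain of 2 nodes with a double edge at one end; the terminal node there is the unique short simple root (B_2). A semisimple Lie algebra decomposes uniquely as the direct sum of simple ideals, one per connected component of its Dynkin diagram, so g ≅ A_2 ⊕ B_2 (dimension 8 + 10 = 18).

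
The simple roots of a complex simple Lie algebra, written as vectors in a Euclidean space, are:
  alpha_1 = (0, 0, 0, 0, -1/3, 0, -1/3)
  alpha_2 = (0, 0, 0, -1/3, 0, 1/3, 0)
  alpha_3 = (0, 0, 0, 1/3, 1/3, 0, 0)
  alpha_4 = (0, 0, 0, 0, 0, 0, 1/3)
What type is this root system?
Compute the Cartan integers a_ij = 2(alpha_i, alpha_j)/(alpha_j, alpha_j); the resulting 4x4 Cartan matrix is
[[2, 0, -1, -2], [0, 2, -1, 0], [-1, -1, 2, 0], [-1, 0, 0, 2]].
The roots have two lengths (squared-length ratio 2:1); the short ones are alpha_{4}. The associated Dynkin diagram is a chain of 4 nodes with a double edge at one end; the terminal node there is the unique short simple root (B_4), so the type is B_4 (the algebra so(9)).

B_4 (so(9))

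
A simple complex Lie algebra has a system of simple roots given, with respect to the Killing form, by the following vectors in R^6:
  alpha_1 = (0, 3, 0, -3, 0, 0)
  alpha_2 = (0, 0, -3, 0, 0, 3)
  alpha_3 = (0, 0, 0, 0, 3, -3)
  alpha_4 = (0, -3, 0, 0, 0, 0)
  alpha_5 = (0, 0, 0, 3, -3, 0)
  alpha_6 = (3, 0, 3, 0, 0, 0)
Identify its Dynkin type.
Compute the Cartan integers a_ij = 2(alpha_i, alpha_j)/(alpha_j, alpha_j); the resulting 6x6 Cartan matrix is
[[2, 0, 0, -2, -1, 0], [0, 2, -1, 0, 0, -1], [0, -1, 2, 0, -1, 0], [-1, 0, 0, 2, 0, 0], [-1, 0, -1, 0, 2, 0], [0, -1, 0, 0, 0, 2]].
The roots have two lengths (squared-length ratio 2:1); the short ones are alpha_{4}. The associated Dynkin diagram is a chain of 6 nodes with a double edge at one end; the terminal node there is the unique short simple root (B_6), so the type is B_6 (the algebra so(13)).

B_6 (so(13))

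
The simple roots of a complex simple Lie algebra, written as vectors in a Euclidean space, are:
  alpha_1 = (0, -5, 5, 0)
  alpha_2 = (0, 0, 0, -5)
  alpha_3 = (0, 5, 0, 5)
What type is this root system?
Compute the Cartan integers a_ij = 2(alpha_i, alpha_j)/(alpha_j, alpha_j); the resulting 3x3 Cartan matrix is
[[2, 0, -1], [0, 2, -1], [-1, -2, 2]].
The roots have two lengths (squared-length ratio 2:1); the short ones are alpha_{2}. The associated Dynkin diagram is a chain of 3 nodes with a double edge at one end; the terminal node there is the unique short simple root (B_3), so the type is B_3 (the algebra so(7)).

B_3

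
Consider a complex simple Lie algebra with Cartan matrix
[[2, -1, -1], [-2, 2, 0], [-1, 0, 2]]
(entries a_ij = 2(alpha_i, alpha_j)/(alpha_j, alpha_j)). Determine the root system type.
C_3

The matrix has rank 3 with 2's on the diagonal. Reading the off-diagonal entries as Dynkin edges (a single edge where a_ij = a_ji = -1; a double or triple edge where a_ij * a_ji = 2 or 3), the diagram is a chain of 3 nodes with a double edge at one end; the terminal node there is the unique long simple root (C_3). One simple-root ordering that puts it in standard form is (alpha_3, alpha_1, alpha_2). So the algebra is type C_3, i.e. sp(6).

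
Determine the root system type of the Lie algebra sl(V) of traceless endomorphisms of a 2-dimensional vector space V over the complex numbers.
A_1

This is sl(2), which has dimension 2^2 - 1 = 3 and rank 2 - 1 = 1 (a Cartan subalgebra is the diagonal traceless matrices). In the classification of classical Lie algebras, the special linear algebra sl(n+1) has type A_n; here n = 1, so the Dynkin diagram is a chain of 1 nodes with single edges (A_1). Hence the type is A_1.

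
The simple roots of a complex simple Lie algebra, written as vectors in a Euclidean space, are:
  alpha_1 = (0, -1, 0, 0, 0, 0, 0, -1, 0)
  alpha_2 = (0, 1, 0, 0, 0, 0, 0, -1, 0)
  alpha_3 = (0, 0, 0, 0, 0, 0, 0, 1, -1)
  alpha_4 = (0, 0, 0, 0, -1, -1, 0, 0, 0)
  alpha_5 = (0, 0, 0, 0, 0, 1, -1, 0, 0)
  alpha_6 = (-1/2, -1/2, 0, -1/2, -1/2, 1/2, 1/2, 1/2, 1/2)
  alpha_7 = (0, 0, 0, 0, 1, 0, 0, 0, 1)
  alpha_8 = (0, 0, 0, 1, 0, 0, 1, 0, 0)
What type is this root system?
E_8

Compute the Cartan integers a_ij = 2(alpha_i, alpha_j)/(alpha_j, alpha_j); the resulting 8x8 Cartan matrix is
[[2, 0, -1, 0, 0, 0, 0, 0], [0, 2, -1, 0, 0, -1, 0, 0], [-1, -1, 2, 0, 0, 0, -1, 0], [0, 0, 0, 2, -1, 0, -1, 0], [0, 0, 0, -1, 2, 0, 0, -1], [0, -1, 0, 0, 0, 2, 0, 0], [0, 0, -1, -1, 0, 0, 2, 0], [0, 0, 0, 0, -1, 0, 0, 2]].
All simple roots have the same length, so the diagram is simply laced. The associated Dynkin diagram is a chain of 7 nodes with one extra node attached to the third node from one end (E_8), so the type is E_8.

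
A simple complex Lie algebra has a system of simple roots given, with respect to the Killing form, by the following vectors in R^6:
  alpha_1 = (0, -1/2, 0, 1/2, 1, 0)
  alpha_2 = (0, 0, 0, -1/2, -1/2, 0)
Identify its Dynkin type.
Compute the Cartan integers a_ij = 2(alpha_i, alpha_j)/(alpha_j, alpha_j); the resulting 2x2 Cartan matrix is
[[2, -3], [-1, 2]].
The roots have two lengths (squared-length ratio 3:1); the short ones are alpha_{2}. The associated Dynkin diagram is two nodes joined by a triple edge (G_2), so the type is G_2.

G2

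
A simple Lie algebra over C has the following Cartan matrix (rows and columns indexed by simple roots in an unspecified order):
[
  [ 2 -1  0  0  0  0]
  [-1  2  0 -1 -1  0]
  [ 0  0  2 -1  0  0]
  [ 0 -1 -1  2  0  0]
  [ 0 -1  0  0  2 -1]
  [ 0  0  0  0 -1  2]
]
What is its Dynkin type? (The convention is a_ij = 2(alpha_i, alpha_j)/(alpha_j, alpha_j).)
The matrix has rank 6 with 2's on the diagonal. Reading the off-diagonal entries as Dynkin edges (a single edge where a_ij = a_ji = -1; a double or triple edge where a_ij * a_ji = 2 or 3), the diagram is a chain of 5 nodes with one extra node attached to the third node from one end (E_6). One simple-root ordering that puts it in standard form is (alpha_3, alpha_1, alpha_4, alpha_2, alpha_5, alpha_6). So the algebra is type E_6.

type E_6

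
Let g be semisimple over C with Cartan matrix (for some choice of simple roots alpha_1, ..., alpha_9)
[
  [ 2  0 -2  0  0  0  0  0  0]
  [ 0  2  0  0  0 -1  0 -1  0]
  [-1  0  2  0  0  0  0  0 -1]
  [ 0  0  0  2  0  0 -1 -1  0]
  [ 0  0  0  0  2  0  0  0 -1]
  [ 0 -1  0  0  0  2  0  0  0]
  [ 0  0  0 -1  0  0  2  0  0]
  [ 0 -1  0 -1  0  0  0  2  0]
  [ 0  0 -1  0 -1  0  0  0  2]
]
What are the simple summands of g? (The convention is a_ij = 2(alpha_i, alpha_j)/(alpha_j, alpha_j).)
The diagram associated to this matrix has two connected components: the simple roots {alpha_2, alpha_4, alpha_6, alpha_7, alpha_8} form a chain of 5 nodes with single edges (A_5), and {alpha_1, alpha_3, alpha_5, alpha_9} form a chain of 4 nodes with a double edge at one end; the terminal node there is the unique long simple root (C_4). A semisimple Lie algebra decomposes uniquely as the direct sum of simple ideals, one per connected component of its Dynkin diagram, so g ≅ A_5 ⊕ C_4 (dimension 35 + 36 = 71).

A_5 + C_4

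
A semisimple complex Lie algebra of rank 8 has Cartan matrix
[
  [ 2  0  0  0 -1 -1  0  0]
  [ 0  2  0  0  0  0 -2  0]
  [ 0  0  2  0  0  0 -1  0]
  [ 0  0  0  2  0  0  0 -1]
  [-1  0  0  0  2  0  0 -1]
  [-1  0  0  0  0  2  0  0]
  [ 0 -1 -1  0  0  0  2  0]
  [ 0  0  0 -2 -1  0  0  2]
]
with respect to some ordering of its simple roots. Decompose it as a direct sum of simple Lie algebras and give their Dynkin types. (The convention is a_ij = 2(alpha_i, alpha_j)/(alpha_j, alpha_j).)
B5 + C3

The diagram associated to this matrix has two connected components: the simple roots {alpha_1, alpha_4, alpha_5, alpha_6, alpha_8} form a chain of 5 nodes with a double edge at one end; the terminal node there is the unique short simple root (B_5), and {alpha_2, alpha_3, alpha_7} form a chain of 3 nodes with a double edge at one end; the terminal node there is the unique long simple root (C_3). A semisimple Lie algebra decomposes uniquely as the direct sum of simple ideals, one per connected component of its Dynkin diagram, so g ≅ B_5 ⊕ C_3 (dimension 55 + 21 = 76).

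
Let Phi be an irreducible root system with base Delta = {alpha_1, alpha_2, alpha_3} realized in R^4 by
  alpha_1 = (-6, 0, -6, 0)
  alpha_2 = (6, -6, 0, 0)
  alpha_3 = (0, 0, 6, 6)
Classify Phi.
A_3

Compute the Cartan integers a_ij = 2(alpha_i, alpha_j)/(alpha_j, alpha_j); the resulting 3x3 Cartan matrix is
[[2, -1, -1], [-1, 2, 0], [-1, 0, 2]].
All simple roots have the same length, so the diagram is simply laced. The associated Dynkin diagram is a chain of 3 nodes with single edges (A_3), so the type is A_3 (the algebra sl(4)).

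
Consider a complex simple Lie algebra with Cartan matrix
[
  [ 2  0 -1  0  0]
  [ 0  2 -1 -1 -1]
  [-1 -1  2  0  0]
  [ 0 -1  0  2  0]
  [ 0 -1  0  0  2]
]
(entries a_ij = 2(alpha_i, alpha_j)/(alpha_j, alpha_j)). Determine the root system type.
D_5 (so(10))

The matrix has rank 5 with 2's on the diagonal. Reading the off-diagonal entries as Dynkin edges (a single edge where a_ij = a_ji = -1; a double or triple edge where a_ij * a_ji = 2 or 3), the diagram is a chain of 3 nodes with a fork of two nodes at one end (D_5). One simple-root ordering that puts it in standard form is (alpha_1, alpha_3, alpha_2, alpha_4, alpha_5). So the algebra is type D_5, i.e. so(10).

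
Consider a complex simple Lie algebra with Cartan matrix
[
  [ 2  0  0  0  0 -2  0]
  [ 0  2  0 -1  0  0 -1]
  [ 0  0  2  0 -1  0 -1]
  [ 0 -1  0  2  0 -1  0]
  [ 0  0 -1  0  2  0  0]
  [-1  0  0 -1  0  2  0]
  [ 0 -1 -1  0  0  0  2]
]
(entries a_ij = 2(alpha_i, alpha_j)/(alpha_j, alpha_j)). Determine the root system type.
The matrix has rank 7 with 2's on the diagonal. Reading the off-diagonal entries as Dynkin edges (a single edge where a_ij = a_ji = -1; a double or triple edge where a_ij * a_ji = 2 or 3), the diagram is a chain of 7 nodes with a double edge at one end; the terminal node there is the unique long simple root (C_7). One simple-root ordering that puts it in standard form is (alpha_5, alpha_3, alpha_7, alpha_2, alpha_4, alpha_6, alpha_1). So the algebra is type C_7, i.e. sp(14).

C_7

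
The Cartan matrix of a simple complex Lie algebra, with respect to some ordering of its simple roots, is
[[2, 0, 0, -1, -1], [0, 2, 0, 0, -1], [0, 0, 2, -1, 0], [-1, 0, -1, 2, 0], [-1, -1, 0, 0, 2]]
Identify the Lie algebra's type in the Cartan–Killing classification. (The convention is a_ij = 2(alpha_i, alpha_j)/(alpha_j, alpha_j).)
The matrix has rank 5 with 2's on the diagonal. Reading the off-diagonal entries as Dynkin edges (a single edge where a_ij = a_ji = -1; a double or triple edge where a_ij * a_ji = 2 or 3), the diagram is a chain of 5 nodes with single edges (A_5). One simple-root ordering that puts it in standard form is (alpha_3, alpha_4, alpha_1, alpha_5, alpha_2). So the algebra is type A_5, i.e. sl(6).

type A_5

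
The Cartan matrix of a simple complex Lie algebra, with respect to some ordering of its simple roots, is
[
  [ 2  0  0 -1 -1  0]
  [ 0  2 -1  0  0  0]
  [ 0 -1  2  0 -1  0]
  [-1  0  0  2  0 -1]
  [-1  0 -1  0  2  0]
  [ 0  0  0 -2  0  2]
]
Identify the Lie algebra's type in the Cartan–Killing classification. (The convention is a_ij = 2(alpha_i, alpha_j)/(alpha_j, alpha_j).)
C_6

The matrix has rank 6 with 2's on the diagonal. Reading the off-diagonal entries as Dynkin edges (a single edge where a_ij = a_ji = -1; a double or triple edge where a_ij * a_ji = 2 or 3), the diagram is a chain of 6 nodes with a double edge at one end; the terminal node there is the unique long simple root (C_6). One simple-root ordering that puts it in standard form is (alpha_2, alpha_3, alpha_5, alpha_1, alpha_4, alpha_6). So the algebra is type C_6, i.e. sp(12).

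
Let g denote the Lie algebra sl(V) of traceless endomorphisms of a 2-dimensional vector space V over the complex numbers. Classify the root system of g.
This is sl(2), which has dimension 2^2 - 1 = 3 and rank 2 - 1 = 1 (a Cartan subalgebra is the diagonal traceless matrices). In the classification of classical Lie algebras, the special linear algebra sl(n+1) has type A_n; here n = 1, so the Dynkin diagram is a chain of 1 nodes with single edges (A_1). Hence the type is A_1.

A1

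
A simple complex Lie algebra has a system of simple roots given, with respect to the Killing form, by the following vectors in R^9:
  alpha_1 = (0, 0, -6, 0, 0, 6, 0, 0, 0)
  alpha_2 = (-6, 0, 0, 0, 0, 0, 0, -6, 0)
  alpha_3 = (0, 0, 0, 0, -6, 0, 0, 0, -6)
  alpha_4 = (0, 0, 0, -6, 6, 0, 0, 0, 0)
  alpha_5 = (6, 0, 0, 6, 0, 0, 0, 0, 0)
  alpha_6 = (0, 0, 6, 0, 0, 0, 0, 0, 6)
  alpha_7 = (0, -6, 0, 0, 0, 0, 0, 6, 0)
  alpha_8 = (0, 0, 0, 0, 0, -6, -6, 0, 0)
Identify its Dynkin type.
A8

Compute the Cartan integers a_ij = 2(alpha_i, alpha_j)/(alpha_j, alpha_j); the resulting 8x8 Cartan matrix is
[[2, 0, 0, 0, 0, -1, 0, -1], [0, 2, 0, 0, -1, 0, -1, 0], [0, 0, 2, -1, 0, -1, 0, 0], [0, 0, -1, 2, -1, 0, 0, 0], [0, -1, 0, -1, 2, 0, 0, 0], [-1, 0, -1, 0, 0, 2, 0, 0], [0, -1, 0, 0, 0, 0, 2, 0], [-1, 0, 0, 0, 0, 0, 0, 2]].
All simple roots have the same length, so the diagram is simply laced. The associated Dynkin diagram is a chain of 8 nodes with single edges (A_8), so the type is A_8 (the algebra sl(9)).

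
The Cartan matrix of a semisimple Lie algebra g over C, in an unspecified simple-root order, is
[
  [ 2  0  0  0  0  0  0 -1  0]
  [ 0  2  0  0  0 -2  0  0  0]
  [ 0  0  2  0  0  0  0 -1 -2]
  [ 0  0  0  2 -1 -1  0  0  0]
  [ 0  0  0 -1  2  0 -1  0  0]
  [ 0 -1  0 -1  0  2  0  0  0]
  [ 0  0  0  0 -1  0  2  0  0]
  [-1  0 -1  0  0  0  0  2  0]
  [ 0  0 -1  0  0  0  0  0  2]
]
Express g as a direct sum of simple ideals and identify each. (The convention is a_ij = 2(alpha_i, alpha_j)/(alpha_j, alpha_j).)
The diagram associated to this matrix has two connected components: the simple roots {alpha_1, alpha_3, alpha_8, alpha_9} form a chain of 4 nodes with a double edge at one end; the terminal node there is the unique short simple root (B_4), and {alpha_2, alpha_4, alpha_5, alpha_6, alpha_7} form a chain of 5 nodes with a double edge at one end; the terminal node there is the unique long simple root (C_5). A semisimple Lie algebra decomposes uniquely as the direct sum of simple ideals, one per connected component of its Dynkin diagram, so g ≅ B_4 ⊕ C_5 (dimension 36 + 55 = 91).

B_4 ⊕ C_5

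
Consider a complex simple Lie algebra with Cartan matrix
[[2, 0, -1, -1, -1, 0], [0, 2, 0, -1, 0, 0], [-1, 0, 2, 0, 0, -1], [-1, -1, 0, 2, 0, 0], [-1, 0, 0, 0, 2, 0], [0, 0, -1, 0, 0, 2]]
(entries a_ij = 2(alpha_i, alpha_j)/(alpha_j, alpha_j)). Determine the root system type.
E_6

The matrix has rank 6 with 2's on the diagonal. Reading the off-diagonal entries as Dynkin edges (a single edge where a_ij = a_ji = -1; a double or triple edge where a_ij * a_ji = 2 or 3), the diagram is a chain of 5 nodes with one extra node attached to the third node from one end (E_6). One simple-root ordering that puts it in standard form is (alpha_2, alpha_5, alpha_4, alpha_1, alpha_3, alpha_6). So the algebra is type E_6.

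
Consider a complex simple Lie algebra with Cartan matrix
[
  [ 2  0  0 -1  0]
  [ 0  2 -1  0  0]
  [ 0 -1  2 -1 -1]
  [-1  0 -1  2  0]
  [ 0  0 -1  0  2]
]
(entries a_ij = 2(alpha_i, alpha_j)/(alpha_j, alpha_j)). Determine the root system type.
D_5

The matrix has rank 5 with 2's on the diagonal. Reading the off-diagonal entries as Dynkin edges (a single edge where a_ij = a_ji = -1; a double or triple edge where a_ij * a_ji = 2 or 3), the diagram is a chain of 3 nodes with a fork of two nodes at one end (D_5). One simple-root ordering that puts it in standard form is (alpha_1, alpha_4, alpha_3, alpha_2, alpha_5). So the algebra is type D_5, i.e. so(10).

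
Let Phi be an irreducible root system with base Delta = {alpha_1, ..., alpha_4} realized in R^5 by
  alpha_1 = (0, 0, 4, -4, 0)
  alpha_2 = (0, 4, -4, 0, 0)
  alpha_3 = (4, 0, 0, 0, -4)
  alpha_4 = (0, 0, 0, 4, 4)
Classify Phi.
Compute the Cartan integers a_ij = 2(alpha_i, alpha_j)/(alpha_j, alpha_j); the resulting 4x4 Cartan matrix is
[[2, -1, 0, -1], [-1, 2, 0, 0], [0, 0, 2, -1], [-1, 0, -1, 2]].
All simple roots have the same length, so the diagram is simply laced. The associated Dynkin diagram is a chain of 4 nodes with single edges (A_4), so the type is A_4 (the algebra sl(5)).

type A_4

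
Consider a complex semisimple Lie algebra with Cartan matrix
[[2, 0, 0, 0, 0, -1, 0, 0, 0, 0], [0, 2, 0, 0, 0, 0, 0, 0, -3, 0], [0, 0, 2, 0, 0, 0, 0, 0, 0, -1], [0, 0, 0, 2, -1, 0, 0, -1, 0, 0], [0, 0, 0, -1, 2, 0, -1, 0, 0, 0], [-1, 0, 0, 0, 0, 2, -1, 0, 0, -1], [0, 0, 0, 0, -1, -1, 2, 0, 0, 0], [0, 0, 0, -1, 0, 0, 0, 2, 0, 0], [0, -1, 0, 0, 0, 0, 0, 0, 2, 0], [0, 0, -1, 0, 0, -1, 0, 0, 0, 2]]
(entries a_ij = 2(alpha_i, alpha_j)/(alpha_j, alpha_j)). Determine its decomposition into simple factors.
The diagram associated to this matrix has two connected components: the simple roots {alpha_1, alpha_3, alpha_4, alpha_5, alpha_6, alpha_7, alpha_8, alpha_10} form a chain of 7 nodes with one extra node attached to the third node from one end (E_8), and {alpha_2, alpha_9} form two nodes joined by a triple edge (G_2). A semisimple Lie algebra decomposes uniquely as the direct sum of simple ideals, one per connected component of its Dynkin diagram, so g ≅ E_8 ⊕ G_2 (dimension 248 + 14 = 262).

E_8 ⊕ G_2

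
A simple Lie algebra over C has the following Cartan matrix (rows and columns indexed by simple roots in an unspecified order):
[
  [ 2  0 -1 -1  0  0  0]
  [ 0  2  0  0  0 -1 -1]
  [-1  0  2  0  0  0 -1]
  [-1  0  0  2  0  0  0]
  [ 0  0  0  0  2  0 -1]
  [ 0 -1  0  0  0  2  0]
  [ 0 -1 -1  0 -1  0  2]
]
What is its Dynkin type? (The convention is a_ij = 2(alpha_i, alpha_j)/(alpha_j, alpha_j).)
The matrix has rank 7 with 2's on the diagonal. Reading the off-diagonal entries as Dynkin edges (a single edge where a_ij = a_ji = -1; a double or triple edge where a_ij * a_ji = 2 or 3), the diagram is a chain of 6 nodes with one extra node attached to the third node from one end (E_7). One simple-root ordering that puts it in standard form is (alpha_6, alpha_5, alpha_2, alpha_7, alpha_3, alpha_1, alpha_4). So the algebra is type E_7.

E7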